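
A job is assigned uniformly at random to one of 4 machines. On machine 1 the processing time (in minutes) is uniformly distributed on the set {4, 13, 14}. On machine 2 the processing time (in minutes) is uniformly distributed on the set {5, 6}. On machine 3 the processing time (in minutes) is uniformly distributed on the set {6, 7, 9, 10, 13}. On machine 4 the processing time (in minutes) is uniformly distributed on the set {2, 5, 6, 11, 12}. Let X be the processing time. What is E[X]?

961/120

E[X | machine 1] = (4+13+14)/3 = 31/3.
E[X | machine 2] = (5+6)/2 = 11/2.
E[X | machine 3] = (6+7+9+10+13)/5 = 9.
E[X | machine 4] = (2+5+6+11+12)/5 = 36/5.
By the law of total expectation,
E[X] = (1/4)·(31/3) + (1/4)·(11/2) + (1/4)·(9) + (1/4)·(36/5) = 961/120.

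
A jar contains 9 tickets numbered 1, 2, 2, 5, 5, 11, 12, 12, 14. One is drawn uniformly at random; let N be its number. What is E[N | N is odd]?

P(N is odd) = 4/9.
Σ over the event: 1·1/9 + 5·2/9 + 11·1/9 = 22/9.
E[N | N is odd] = (22/9) / (4/9) = 11/2.

11/2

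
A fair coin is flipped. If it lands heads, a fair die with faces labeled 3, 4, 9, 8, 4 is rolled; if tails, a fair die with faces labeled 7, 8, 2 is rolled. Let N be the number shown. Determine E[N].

169/30

E[N | heads] = (3+4+9+8+4)/5 = 28/5.
E[N | tails] = (7+8+2)/3 = 17/3.
E[N] = (1/2)·(28/5) + (1/2)·(17/3) = 169/30.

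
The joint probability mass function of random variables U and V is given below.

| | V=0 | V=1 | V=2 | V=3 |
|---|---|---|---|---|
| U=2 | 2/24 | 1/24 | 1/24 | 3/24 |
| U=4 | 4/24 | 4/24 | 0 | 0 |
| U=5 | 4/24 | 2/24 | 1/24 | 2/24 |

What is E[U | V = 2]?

P(V = 2) = 1/12.
Σ U·P over the event = 2·(1/24) + 5·(1/24) = 7/24.
E[U | V = 2] = (7/24) / (1/12) = 7/2.

7/2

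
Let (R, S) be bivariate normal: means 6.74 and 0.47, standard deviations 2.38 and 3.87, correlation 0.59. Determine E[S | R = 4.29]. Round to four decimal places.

E[S | R=x] = μ_S + ρ(σ_S/σ_R)(x − μ_R) for jointly normal variables.
E[S | R=4.29] = 0.47 + (0.59)·(3.87/2.38)·(4.29 − (6.74)) = 0.47 + (0.95937)·(-2.45) = -1.8805.

-1.8805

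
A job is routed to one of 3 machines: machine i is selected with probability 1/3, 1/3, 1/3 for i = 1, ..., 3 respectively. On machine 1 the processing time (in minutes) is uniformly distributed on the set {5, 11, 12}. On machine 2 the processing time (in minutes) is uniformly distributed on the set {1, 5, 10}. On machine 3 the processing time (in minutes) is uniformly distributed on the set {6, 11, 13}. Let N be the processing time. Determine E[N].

74/9

E[N | machine 1] = (5+11+12)/3 = 28/3.
E[N | machine 2] = (1+5+10)/3 = 16/3.
E[N | machine 3] = (6+11+13)/3 = 10.
E[N] = (1/3)·(28/3) + (1/3)·(16/3) + (1/3)·(10) = 74/9.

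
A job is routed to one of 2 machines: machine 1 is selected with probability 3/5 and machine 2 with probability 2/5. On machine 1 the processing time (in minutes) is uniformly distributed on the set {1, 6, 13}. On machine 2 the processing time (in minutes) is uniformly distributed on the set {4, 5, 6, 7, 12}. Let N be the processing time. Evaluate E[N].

168/25

E[N | machine 1] = (1+6+13)/3 = 20/3.
E[N | machine 2] = (4+5+6+7+12)/5 = 34/5.
By the law of total expectation,
E[N] = (3/5)·(20/3) + (2/5)·(34/5) = 168/25.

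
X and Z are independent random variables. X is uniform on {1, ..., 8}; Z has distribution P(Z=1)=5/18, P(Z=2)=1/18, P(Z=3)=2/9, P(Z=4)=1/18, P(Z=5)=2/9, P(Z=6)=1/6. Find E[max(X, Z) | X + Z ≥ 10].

292/43

P(X + Z ≥ 10) = 43/144.
Summing max(X,Z)·P(x,y) over outcomes with X + Z ≥ 10 gives 73/36.
E[max(X, Z) | X + Z ≥ 10] = (73/36) / (43/144) = 292/43.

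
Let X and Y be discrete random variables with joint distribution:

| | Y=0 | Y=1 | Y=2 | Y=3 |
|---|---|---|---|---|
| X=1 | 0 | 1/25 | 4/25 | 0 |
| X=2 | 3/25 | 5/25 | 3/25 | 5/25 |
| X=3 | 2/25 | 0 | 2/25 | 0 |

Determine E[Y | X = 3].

P(X = 3) = 4/25.
Σ Y·P over the event = 0·(2/25) + 2·(2/25) = 4/25.
E[Y | X = 3] = (4/25) / (4/25) = 1.

1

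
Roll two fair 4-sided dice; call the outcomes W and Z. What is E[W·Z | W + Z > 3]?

P(W + Z > 3) = 13/16.
Summing WZ·P(x,y) over outcomes with W + Z > 3 gives 95/16.
E[W·Z | W + Z > 3] = (95/16) / (13/16) = 95/13.

95/13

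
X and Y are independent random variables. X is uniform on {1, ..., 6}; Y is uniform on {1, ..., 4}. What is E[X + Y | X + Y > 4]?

62/9

P(X + Y > 4) = 3/4.
Summing (X+Y)·P(x,y) over outcomes with X + Y > 4 gives 31/6.
E[X + Y | X + Y > 4] = (31/6) / (3/4) = 62/9.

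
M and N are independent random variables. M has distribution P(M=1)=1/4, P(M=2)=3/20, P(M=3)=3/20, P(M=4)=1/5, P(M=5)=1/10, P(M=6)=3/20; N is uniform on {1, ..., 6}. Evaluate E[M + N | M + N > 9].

181/17

P(M + N > 9) = 17/120.
Summing (M+N)·P(x,y) over outcomes with M + N > 9 gives 181/120.
E[M + N | M + N > 9] = (181/120) / (17/120) = 181/17.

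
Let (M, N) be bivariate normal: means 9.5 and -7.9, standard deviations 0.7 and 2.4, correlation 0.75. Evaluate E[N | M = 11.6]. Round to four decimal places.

-2.5000

E[N | M=x] = μ_N + ρ(σ_N/σ_M)(x − μ_M) for jointly normal variables.
E[N | M=11.6] = -7.9 + (0.75)·(2.4/0.7)·(11.6 − (9.5)) = -7.9 + (2.57143)·(2.1) = -2.5000.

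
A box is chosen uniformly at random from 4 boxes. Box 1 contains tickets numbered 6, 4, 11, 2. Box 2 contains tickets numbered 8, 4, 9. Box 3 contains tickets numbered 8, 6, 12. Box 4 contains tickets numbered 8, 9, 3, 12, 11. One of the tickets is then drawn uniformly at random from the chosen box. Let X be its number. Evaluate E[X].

E[X | box 1] = (6+4+11+2)/4 = 23/4.
E[X | box 2] = (8+4+9)/3 = 7.
E[X | box 3] = (8+6+12)/3 = 26/3.
E[X | box 4] = (8+9+3+12+11)/5 = 43/5.
By the law of total expectation,
E[X] = (1/4)·(23/4) + (1/4)·(7) + (1/4)·(26/3) + (1/4)·(43/5) = 1801/240.

1801/240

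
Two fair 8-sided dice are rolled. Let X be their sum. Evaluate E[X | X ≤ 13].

P(X ≤ 13) = 29/32.
E[X | X ≤ 13] = (61/8) / (29/32) = 244/29.

244/29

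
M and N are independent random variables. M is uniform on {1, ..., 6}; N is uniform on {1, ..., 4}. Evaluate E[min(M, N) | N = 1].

Outcomes with N = 1: (1,1), (2,1), (3,1), (4,1), (5,1), (6,1), each with probability 1/24.
E[min(M, N) | N = 1] = (1 + 1 + 1 + 1 + 1 + 1) / 6 = 1.

1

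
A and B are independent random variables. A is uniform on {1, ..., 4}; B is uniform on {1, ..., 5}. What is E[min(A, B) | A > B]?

P(A > B) = 3/10.
Summing min(A,B)·P(x,y) over outcomes with A > B gives 1/2.
E[min(A, B) | A > B] = (1/2) / (3/10) = 5/3.

5/3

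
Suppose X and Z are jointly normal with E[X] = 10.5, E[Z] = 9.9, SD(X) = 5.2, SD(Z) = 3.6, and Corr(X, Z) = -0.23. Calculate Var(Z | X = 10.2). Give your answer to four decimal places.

For a bivariate normal, Var(Z | X=x) = σ_Z²(1 − ρ²).
Var(Z | X=10.2) = (3.6)²·(1 − (-0.23)²) = 12.96·0.9471 = 12.2744.

12.2744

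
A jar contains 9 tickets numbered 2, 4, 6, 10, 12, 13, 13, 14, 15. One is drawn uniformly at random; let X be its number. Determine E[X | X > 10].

67/5

P(X > 10) = 5/9.
Σ over the event: 12·1/9 + 13·2/9 + 14·1/9 + 15·1/9 = 67/9.
E[X | X > 10] = (67/9) / (5/9) = 67/5.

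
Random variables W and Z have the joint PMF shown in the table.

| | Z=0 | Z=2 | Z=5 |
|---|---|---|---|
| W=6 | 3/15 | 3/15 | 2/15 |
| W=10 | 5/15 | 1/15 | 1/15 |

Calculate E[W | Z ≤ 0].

17/2

P(Z ≤ 0) = 8/15.
Σ W·P over the event = 6·(3/15) + 10·(5/15) = 68/15.
E[W | Z ≤ 0] = (68/15) / (8/15) = 17/2.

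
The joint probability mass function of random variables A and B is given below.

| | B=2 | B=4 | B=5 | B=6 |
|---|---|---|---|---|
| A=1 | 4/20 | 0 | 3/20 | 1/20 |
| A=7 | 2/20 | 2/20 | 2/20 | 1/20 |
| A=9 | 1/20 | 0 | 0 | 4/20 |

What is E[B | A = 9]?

P(A = 9) = 1/4.
Σ B·P over the event = 2·(1/20) + 6·(4/20) = 13/10.
E[B | A = 9] = (13/10) / (1/4) = 26/5.

26/5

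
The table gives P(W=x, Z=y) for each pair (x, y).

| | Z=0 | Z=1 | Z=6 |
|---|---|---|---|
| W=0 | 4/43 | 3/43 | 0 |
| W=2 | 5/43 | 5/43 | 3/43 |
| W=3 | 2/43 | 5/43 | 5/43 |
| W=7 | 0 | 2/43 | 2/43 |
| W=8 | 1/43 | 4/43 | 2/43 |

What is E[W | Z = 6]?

17/4

P(Z = 6) = 12/43.
Σ W·P over the event = 2·(3/43) + 3·(5/43) + 7·(2/43) + 8·(2/43) = 51/43.
E[W | Z = 6] = (51/43) / (12/43) = 17/4.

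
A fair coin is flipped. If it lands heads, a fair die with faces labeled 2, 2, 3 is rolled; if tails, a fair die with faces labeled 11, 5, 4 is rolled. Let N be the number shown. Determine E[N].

9/2

E[N | heads] = (2+2+3)/3 = 7/3.
E[N | tails] = (11+5+4)/3 = 20/3.
By the law of total expectation,
E[N] = (1/2)·(7/3) + (1/2)·(20/3) = 9/2.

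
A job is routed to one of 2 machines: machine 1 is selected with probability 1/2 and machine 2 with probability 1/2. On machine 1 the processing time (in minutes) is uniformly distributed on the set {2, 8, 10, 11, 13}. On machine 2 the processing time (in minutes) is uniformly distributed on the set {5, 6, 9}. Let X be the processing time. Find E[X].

116/15

E[X | machine 1] = (2+8+10+11+13)/5 = 44/5.
E[X | machine 2] = (5+6+9)/3 = 20/3.
By the law of total expectation,
E[X] = (1/2)·(44/5) + (1/2)·(20/3) = 116/15.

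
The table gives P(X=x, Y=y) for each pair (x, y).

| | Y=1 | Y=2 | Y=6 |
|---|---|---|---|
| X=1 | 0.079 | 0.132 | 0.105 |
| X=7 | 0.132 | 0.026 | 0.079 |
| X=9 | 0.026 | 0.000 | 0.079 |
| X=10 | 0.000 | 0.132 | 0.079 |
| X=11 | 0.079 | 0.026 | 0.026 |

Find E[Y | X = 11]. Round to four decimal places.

2.1908

P(X = 11) = 0.131.
Σ Y·P over the event = 1·(0.079) + 2·(0.026) + 6·(0.026) = 0.287.
E[Y | X = 11] = (0.287) / (0.131) = 2.1908.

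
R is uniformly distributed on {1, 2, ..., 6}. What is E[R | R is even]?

Given R is even, R is equally likely to be any of {2, 4, 6}.
E[R | R is even] = (2 + 4 + 6) / 3 = 4.

4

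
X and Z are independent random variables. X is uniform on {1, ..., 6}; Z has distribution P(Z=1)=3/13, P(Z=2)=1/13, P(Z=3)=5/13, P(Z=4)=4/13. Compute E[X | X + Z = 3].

P(X + Z = 3) = 2/39.
Summing X·P(x,y) over outcomes with X + Z = 3 gives 7/78.
E[X | X + Z = 3] = (7/78) / (2/39) = 7/4.

7/4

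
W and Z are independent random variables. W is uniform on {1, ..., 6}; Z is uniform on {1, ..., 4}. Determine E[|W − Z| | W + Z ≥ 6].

15/7

P(W + Z ≥ 6) = 7/12.
Summing |W−Z|·P(x,y) over outcomes with W + Z ≥ 6 gives 5/4.
E[|W − Z| | W + Z ≥ 6] = (5/4) / (7/12) = 15/7.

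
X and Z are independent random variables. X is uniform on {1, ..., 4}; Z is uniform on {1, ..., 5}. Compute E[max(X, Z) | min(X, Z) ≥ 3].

25/6

Outcomes with min(X, Z) ≥ 3: (3,3), (3,4), (3,5), (4,3), (4,4), (4,5), each with probability 1/20.
E[max(X, Z) | min(X, Z) ≥ 3] = (3 + 4 + 5 + 4 + 4 + 5) / 6 = 25/6.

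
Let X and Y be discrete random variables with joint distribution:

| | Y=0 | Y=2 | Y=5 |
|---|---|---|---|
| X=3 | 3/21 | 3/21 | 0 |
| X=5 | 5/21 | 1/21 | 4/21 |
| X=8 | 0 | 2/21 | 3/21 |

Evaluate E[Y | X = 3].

1

P(X = 3) = 2/7.
Summing Y·P(X=x,Y=y) over the conditioning event gives 2/7.
E[Y | X = 3] = (2/7) / (2/7) = 1.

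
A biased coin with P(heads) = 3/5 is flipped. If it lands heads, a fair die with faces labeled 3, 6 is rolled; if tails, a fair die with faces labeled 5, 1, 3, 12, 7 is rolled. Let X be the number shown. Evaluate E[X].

E[X | heads] = (3+6)/2 = 9/2.
E[X | tails] = (5+1+3+12+7)/5 = 28/5.
By the law of total expectation,
E[X] = (3/5)·(9/2) + (2/5)·(28/5) = 247/50.

247/50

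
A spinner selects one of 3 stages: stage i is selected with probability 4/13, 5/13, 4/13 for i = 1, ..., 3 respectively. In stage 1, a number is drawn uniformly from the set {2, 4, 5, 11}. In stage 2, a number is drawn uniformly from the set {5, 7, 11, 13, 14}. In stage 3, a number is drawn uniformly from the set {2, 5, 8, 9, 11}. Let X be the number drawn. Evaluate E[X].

100/13

E[X | stage 1] = (2+4+5+11)/4 = 11/2.
E[X | stage 2] = (5+7+11+13+14)/5 = 10.
E[X | stage 3] = (2+5+8+9+11)/5 = 7.
By the law of total expectation,
E[X] = (4/13)·(11/2) + (5/13)·(10) + (4/13)·(7) = 100/13.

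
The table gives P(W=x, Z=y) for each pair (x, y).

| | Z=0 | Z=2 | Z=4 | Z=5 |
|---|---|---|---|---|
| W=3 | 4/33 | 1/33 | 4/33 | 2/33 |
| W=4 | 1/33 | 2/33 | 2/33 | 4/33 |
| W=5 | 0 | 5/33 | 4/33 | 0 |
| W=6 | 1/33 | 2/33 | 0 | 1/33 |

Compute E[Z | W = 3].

28/11

P(W = 3) = 1/3.
Σ Z·P over the event = 0·(4/33) + 2·(1/33) + 4·(4/33) + 5·(2/33) = 28/33.
E[Z | W = 3] = (28/33) / (1/3) = 28/11.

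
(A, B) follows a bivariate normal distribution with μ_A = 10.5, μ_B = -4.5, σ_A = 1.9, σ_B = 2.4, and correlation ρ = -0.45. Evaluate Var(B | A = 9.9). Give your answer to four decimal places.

The conditional variance in a bivariate normal is σ_B²(1 − ρ²), independent of x.
Var(B | A=9.9) = (2.4)²·(1 − (-0.45)²) = 5.76·0.7975 = 4.5936.

4.5936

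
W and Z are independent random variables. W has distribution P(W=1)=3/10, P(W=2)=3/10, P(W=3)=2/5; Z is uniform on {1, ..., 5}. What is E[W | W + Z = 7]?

P(W + Z = 7) = 7/50.
Summing W·P(x,y) over outcomes with W + Z = 7 gives 9/25.
E[W | W + Z = 7] = (9/25) / (7/50) = 18/7.

18/7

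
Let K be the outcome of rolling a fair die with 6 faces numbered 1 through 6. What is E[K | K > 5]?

6

Given K > 5, K is equally likely to be any of {6}.
E[K | K > 5] = (6) / 1 = 6.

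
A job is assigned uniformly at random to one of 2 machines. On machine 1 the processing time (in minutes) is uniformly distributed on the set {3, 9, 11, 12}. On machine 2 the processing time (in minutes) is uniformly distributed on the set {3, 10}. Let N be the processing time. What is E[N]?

61/8

E[N | machine 1] = (3+9+11+12)/4 = 35/4.
E[N | machine 2] = (3+10)/2 = 13/2.
E[N] = (1/2)·(35/4) + (1/2)·(13/2) = 61/8.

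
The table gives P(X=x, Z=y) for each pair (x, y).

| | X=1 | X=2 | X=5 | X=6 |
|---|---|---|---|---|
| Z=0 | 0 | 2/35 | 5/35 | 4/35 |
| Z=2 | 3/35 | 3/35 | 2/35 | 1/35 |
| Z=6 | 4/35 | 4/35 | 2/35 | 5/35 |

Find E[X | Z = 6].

52/15

P(Z = 6) = 3/7.
Σ X·P over the event = 1·(4/35) + 2·(4/35) + 5·(2/35) + 6·(5/35) = 52/35.
E[X | Z = 6] = (52/35) / (3/7) = 52/15.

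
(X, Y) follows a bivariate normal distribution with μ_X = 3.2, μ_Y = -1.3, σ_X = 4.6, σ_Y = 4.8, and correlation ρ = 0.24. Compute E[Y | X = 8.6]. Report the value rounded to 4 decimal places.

E[Y | X=x] = μ_Y + ρ(σ_Y/σ_X)(x − μ_X) for jointly normal variables.
E[Y | X=8.6] = -1.3 + (0.24)·(4.8/4.6)·(8.6 − (3.2)) = -1.3 + (0.25043)·(5.4) = 0.0523.

0.0523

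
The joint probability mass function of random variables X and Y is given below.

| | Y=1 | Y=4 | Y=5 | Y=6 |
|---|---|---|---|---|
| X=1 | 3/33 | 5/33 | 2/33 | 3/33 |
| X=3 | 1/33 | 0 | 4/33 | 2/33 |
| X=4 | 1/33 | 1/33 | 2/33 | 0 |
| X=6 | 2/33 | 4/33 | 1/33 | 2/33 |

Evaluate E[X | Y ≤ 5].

P(Y ≤ 5) = 26/33.
Summing X·P(X=x,Y=y) over the conditioning event gives 83/33.
E[X | Y ≤ 5] = (83/33) / (26/33) = 83/26.

83/26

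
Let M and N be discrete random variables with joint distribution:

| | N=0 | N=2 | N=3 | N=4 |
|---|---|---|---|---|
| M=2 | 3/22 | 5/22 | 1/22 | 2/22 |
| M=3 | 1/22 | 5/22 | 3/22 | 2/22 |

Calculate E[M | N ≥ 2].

P(N ≥ 2) = 9/11.
Σ M·P over the event = 2·(5/22) + 2·(1/22) + 2·(2/22) + 3·(5/22) + 3·(3/22) + 3·(2/22) = 23/11.
E[M | N ≥ 2] = (23/11) / (9/11) = 23/9.

23/9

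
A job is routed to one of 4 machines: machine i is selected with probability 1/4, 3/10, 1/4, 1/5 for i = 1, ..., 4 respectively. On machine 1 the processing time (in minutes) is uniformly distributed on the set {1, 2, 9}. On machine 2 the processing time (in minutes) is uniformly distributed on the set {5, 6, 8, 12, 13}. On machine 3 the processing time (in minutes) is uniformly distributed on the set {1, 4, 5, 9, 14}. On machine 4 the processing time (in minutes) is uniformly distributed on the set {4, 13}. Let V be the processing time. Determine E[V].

E[V | machine 1] = (1+2+9)/3 = 4.
E[V | machine 2] = (5+6+8+12+13)/5 = 44/5.
E[V | machine 3] = (1+4+5+9+14)/5 = 33/5.
E[V | machine 4] = (4+13)/2 = 17/2.
E[V] = (1/4)·(4) + (3/10)·(44/5) + (1/4)·(33/5) + (1/5)·(17/2) = 699/100.

699/100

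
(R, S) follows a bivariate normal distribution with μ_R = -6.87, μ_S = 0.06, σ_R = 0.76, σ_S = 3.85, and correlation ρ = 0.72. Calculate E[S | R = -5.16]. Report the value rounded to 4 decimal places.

The regression of S on R has slope ρ·σ_S/σ_R and passes through (μ_R, μ_S).
E[S | R=-5.16] = 0.06 + (0.72)·(3.85/0.76)·(-5.16 − (-6.87)) = 0.06 + (3.64737)·(1.71) = 6.2970.

6.2970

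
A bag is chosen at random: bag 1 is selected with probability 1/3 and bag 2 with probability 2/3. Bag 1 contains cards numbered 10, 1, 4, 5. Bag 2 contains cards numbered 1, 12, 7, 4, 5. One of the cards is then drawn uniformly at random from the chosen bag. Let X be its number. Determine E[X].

E[X | bag 1] = (10+1+4+5)/4 = 5.
E[X | bag 2] = (1+12+7+4+5)/5 = 29/5.
By the law of total expectation,
E[X] = (1/3)·(5) + (2/3)·(29/5) = 83/15.

83/15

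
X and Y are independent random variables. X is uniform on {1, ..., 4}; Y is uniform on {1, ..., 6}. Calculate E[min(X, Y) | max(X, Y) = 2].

Outcomes with max(X, Y) = 2: (1,2), (2,1), (2,2), each with probability 1/24.
E[min(X, Y) | max(X, Y) = 2] = (1 + 1 + 2) / 3 = 4/3.

4/3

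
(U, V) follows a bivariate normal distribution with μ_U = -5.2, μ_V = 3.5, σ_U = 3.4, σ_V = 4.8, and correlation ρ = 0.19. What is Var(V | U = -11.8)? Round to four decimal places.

For a bivariate normal, Var(V | U=x) = σ_V²(1 − ρ²).
Var(V | U=-11.8) = (4.8)²·(1 − (0.19)²) = 23.04·0.9639 = 22.2083.

22.2083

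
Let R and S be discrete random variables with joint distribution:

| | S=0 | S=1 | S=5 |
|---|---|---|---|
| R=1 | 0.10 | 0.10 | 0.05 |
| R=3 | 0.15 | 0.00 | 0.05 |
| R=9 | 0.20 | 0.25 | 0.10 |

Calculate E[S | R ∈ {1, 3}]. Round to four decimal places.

1.3333

P(R ∈ {1, 3}) = 0.45.
Σ S·P over the event = 0·(0.10) + 1·(0.10) + 5·(0.05) + 0·(0.15) + 5·(0.05) = 0.60.
E[S | R ∈ {1, 3}] = (0.60) / (0.45) = 1.3333.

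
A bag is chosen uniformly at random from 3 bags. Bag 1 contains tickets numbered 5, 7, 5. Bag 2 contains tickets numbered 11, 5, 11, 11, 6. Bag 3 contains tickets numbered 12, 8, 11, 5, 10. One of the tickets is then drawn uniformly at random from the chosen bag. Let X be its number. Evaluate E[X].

E[X | bag 1] = (5+7+5)/3 = 17/3.
E[X | bag 2] = (11+5+11+11+6)/5 = 44/5.
E[X | bag 3] = (12+8+11+5+10)/5 = 46/5.
E[X] = (1/3)·(17/3) + (1/3)·(44/5) + (1/3)·(46/5) = 71/9.

71/9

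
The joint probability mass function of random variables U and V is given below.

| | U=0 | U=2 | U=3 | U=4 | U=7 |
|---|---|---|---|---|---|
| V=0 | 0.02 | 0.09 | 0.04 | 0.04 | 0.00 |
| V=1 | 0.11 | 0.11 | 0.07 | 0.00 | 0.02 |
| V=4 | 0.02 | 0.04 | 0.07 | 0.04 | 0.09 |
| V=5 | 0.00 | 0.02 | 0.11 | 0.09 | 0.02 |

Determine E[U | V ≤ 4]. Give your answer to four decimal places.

P(V ≤ 4) = 0.76.
Summing U·P(U=x,V=y) over the conditioning event gives 2.11.
E[U | V ≤ 4] = (2.11) / (0.76) = 2.7763.

2.7763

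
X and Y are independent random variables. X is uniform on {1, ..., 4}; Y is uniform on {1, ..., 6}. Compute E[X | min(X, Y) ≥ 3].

7/2

Outcomes with min(X, Y) ≥ 3: (3,3), (3,4), (3,5), (3,6), (4,3), (4,4), (4,5), (4,6), each with probability 1/24.
E[X | min(X, Y) ≥ 3] = (3 + 3 + 3 + 3 + 4 + 4 + 4 + 4) / 8 = 7/2.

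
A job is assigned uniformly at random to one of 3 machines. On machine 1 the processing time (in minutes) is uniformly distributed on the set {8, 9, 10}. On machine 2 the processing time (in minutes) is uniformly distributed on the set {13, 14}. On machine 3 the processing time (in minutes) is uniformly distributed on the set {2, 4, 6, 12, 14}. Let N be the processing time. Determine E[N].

E[N | machine 1] = (8+9+10)/3 = 9.
E[N | machine 2] = (13+14)/2 = 27/2.
E[N | machine 3] = (2+4+6+12+14)/5 = 38/5.
E[N] = (1/3)·(9) + (1/3)·(27/2) + (1/3)·(38/5) = 301/30.

301/30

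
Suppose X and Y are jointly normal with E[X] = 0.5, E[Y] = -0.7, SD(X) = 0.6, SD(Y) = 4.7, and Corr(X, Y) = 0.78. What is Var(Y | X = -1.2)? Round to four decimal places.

The conditional variance in a bivariate normal is σ_Y²(1 − ρ²), independent of x.
Var(Y | X=-1.2) = (4.7)²·(1 − (0.78)²) = 22.09·0.3916 = 8.6504.

8.6504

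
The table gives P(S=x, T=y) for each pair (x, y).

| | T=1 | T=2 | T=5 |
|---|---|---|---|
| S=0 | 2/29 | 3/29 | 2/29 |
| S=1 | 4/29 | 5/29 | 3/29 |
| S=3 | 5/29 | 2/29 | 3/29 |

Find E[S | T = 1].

19/11

P(T = 1) = 11/29.
Σ S·P over the event = 0·(2/29) + 1·(4/29) + 3·(5/29) = 19/29.
E[S | T = 1] = (19/29) / (11/29) = 19/11.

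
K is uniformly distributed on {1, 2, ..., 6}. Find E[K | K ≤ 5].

3

Given K ≤ 5, K is equally likely to be any of {1, 2, 3, 4, 5}.
E[K | K ≤ 5] = (1 + 2 + 3 + 4 + 5) / 5 = 3.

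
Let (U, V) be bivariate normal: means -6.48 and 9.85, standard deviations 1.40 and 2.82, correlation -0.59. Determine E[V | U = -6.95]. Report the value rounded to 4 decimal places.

10.4086

The regression of V on U has slope ρ·σ_V/σ_U and passes through (μ_U, μ_V).
E[V | U=-6.95] = 9.85 + (-0.59)·(2.82/1.40)·(-6.95 − (-6.48)) = 9.85 + (-1.18843)·(-0.47) = 10.4086.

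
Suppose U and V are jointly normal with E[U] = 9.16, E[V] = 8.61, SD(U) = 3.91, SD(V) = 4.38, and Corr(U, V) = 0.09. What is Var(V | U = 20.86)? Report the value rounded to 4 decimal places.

19.0290

The conditional variance in a bivariate normal is σ_V²(1 − ρ²), independent of x.
Var(V | U=20.86) = (4.38)²·(1 − (0.09)²) = 19.1844·0.9919 = 19.0290.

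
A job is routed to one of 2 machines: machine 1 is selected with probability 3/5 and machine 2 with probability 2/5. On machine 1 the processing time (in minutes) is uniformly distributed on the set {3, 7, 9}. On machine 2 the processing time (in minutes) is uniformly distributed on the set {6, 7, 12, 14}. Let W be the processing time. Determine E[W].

77/10

E[W | machine 1] = (3+7+9)/3 = 19/3.
E[W | machine 2] = (6+7+12+14)/4 = 39/4.
By the law of total expectation,
E[W] = (3/5)·(19/3) + (2/5)·(39/4) = 77/10.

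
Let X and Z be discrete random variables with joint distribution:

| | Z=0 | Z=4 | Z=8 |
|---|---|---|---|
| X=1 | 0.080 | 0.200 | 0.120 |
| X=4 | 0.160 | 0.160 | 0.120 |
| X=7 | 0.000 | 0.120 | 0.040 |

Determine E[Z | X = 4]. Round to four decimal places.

3.6364

P(X = 4) = 0.440.
Σ Z·P over the event = 0·(0.160) + 4·(0.160) + 8·(0.120) = 1.600.
E[Z | X = 4] = (1.600) / (0.440) = 3.6364.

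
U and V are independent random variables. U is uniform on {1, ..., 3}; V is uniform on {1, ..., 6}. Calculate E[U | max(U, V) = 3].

12/5

Outcomes with max(U, V) = 3: (1,3), (2,3), (3,1), (3,2), (3,3), each with probability 1/18.
E[U | max(U, V) = 3] = (1 + 2 + 3 + 3 + 3) / 5 = 12/5.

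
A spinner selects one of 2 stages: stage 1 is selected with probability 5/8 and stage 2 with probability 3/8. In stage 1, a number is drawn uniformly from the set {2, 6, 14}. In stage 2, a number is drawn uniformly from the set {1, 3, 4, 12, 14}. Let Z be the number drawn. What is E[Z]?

107/15

E[Z | stage 1] = (2+6+14)/3 = 22/3.
E[Z | stage 2] = (1+3+4+12+14)/5 = 34/5.
E[Z] = (5/8)·(22/3) + (3/8)·(34/5) = 107/15.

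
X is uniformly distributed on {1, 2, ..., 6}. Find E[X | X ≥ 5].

Given X ≥ 5, X is equally likely to be any of {5, 6}.
E[X | X ≥ 5] = (5 + 6) / 2 = 11/2.

11/2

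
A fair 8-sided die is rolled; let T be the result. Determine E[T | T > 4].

Given T > 4, T is equally likely to be any of {5, 6, 7, 8}.
E[T | T > 4] = (5 + 6 + 7 + 8) / 4 = 13/2.

13/2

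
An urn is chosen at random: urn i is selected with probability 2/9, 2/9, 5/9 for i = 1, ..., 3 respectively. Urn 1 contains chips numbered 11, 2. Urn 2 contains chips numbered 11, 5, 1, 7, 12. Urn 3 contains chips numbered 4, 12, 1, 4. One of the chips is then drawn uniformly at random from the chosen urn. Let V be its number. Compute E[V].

1073/180

E[V | urn 1] = (11+2)/2 = 13/2.
E[V | urn 2] = (11+5+1+7+12)/5 = 36/5.
E[V | urn 3] = (4+12+1+4)/4 = 21/4.
E[V] = (2/9)·(13/2) + (2/9)·(36/5) + (5/9)·(21/4) = 1073/180.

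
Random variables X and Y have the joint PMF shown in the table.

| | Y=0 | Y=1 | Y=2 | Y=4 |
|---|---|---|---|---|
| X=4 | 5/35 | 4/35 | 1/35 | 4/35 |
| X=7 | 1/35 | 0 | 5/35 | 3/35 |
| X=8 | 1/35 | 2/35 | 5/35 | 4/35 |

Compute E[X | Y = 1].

P(Y = 1) = 6/35.
Σ X·P over the event = 4·(4/35) + 8·(2/35) = 32/35.
E[X | Y = 1] = (32/35) / (6/35) = 16/3.

16/3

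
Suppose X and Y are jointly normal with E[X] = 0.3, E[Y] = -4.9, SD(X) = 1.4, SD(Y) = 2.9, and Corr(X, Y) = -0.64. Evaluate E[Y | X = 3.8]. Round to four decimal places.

E[Y | X=x] = μ_Y + ρ(σ_Y/σ_X)(x − μ_X) for jointly normal variables.
E[Y | X=3.8] = -4.9 + (-0.64)·(2.9/1.4)·(3.8 − (0.3)) = -4.9 + (-1.3257)·(3.5) = -9.5400.

-9.5400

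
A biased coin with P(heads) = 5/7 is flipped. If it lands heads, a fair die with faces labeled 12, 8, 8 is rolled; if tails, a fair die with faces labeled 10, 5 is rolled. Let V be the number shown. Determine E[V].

E[V | heads] = (12+8+8)/3 = 28/3.
E[V | tails] = (10+5)/2 = 15/2.
By the law of total expectation,
E[V] = (5/7)·(28/3) + (2/7)·(15/2) = 185/21.

185/21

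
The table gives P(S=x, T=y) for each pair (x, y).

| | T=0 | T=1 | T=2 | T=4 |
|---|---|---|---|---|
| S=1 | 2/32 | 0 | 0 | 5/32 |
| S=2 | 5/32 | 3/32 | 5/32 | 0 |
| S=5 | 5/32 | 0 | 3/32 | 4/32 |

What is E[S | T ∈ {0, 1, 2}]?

P(T ∈ {0, 1, 2}) = 23/32.
Σ S·P over the event = 1·(2/32) + 2·(5/32) + 2·(3/32) + 2·(5/32) + 5·(5/32) + 5·(3/32) = 17/8.
E[S | T ∈ {0, 1, 2}] = (17/8) / (23/32) = 68/23.

68/23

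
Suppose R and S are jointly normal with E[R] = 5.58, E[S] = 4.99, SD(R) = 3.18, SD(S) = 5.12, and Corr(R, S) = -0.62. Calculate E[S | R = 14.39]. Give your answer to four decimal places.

-3.8045

E[S | R=x] = μ_S + ρ(σ_S/σ_R)(x − μ_R) for jointly normal variables.
E[S | R=14.39] = 4.99 + (-0.62)·(5.12/3.18)·(14.39 − (5.58)) = 4.99 + (-0.99824)·(8.81) = -3.8045.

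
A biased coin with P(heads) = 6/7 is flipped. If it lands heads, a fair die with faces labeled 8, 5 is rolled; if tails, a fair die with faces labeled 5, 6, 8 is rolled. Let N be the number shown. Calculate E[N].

136/21

E[N | heads] = (8+5)/2 = 13/2.
E[N | tails] = (5+6+8)/3 = 19/3.
E[N] = (6/7)·(13/2) + (1/7)·(19/3) = 136/21.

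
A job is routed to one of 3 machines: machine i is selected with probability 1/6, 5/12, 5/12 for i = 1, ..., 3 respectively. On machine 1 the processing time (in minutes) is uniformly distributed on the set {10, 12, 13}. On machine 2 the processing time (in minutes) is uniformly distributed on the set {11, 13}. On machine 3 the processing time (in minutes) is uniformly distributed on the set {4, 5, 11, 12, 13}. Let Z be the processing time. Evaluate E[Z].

E[Z | machine 1] = (10+12+13)/3 = 35/3.
E[Z | machine 2] = (11+13)/2 = 12.
E[Z | machine 3] = (4+5+11+12+13)/5 = 9.
By the law of total expectation,
E[Z] = (1/6)·(35/3) + (5/12)·(12) + (5/12)·(9) = 385/36.

385/36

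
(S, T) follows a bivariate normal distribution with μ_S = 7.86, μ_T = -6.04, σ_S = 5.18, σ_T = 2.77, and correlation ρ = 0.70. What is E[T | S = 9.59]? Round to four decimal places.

E[T | S=x] = μ_T + ρ(σ_T/σ_S)(x − μ_S) for jointly normal variables.
E[T | S=9.59] = -6.04 + (0.70)·(2.77/5.18)·(9.59 − (7.86)) = -6.04 + (0.37432)·(1.73) = -5.3924.

-5.3924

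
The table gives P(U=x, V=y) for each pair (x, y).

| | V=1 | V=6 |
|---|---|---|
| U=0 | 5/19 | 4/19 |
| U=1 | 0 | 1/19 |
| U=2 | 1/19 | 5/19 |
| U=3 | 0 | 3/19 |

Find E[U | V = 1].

1/3

P(V = 1) = 6/19.
Σ U·P over the event = 0·(5/19) + 2·(1/19) = 2/19.
E[U | V = 1] = (2/19) / (6/19) = 1/3.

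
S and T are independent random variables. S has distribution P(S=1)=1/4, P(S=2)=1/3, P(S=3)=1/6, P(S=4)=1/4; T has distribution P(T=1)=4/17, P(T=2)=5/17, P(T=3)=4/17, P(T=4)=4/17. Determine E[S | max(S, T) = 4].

272/87

P(max(S, T) = 4) = 29/68.
Summing S·P(x,y) over outcomes with max(S, T) = 4 gives 4/3.
E[S | max(S, T) = 4] = (4/3) / (29/68) = 272/87.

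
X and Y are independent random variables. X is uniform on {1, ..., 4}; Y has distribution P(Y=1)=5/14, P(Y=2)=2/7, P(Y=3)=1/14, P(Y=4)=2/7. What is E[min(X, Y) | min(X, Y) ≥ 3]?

17/5

P(min(X, Y) ≥ 3) = 5/28.
Summing min(X,Y)·P(x,y) over outcomes with min(X, Y) ≥ 3 gives 17/28.
E[min(X, Y) | min(X, Y) ≥ 3] = (17/28) / (5/28) = 17/5.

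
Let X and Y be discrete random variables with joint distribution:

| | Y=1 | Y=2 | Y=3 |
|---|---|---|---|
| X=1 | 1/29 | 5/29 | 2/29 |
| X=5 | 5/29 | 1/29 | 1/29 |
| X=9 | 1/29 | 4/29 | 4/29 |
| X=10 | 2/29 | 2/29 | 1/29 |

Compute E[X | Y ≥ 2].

P(Y ≥ 2) = 20/29.
Σ X·P over the event = 1·(5/29) + 1·(2/29) + 5·(1/29) + 5·(1/29) + 9·(4/29) + 9·(4/29) + 10·(2/29) + 10·(1/29) = 119/29.
E[X | Y ≥ 2] = (119/29) / (20/29) = 119/20.

119/20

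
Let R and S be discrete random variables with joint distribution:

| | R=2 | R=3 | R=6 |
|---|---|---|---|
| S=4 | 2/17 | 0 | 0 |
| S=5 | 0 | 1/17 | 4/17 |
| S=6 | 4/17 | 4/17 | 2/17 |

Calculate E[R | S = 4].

P(S = 4) = 2/17.
Σ R·P over the event = 2·(2/17) = 4/17.
E[R | S = 4] = (4/17) / (2/17) = 2.

2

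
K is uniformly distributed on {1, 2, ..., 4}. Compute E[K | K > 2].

Given K > 2, K is equally likely to be any of {3, 4}.
E[K | K > 2] = (3 + 4) / 2 = 7/2.

7/2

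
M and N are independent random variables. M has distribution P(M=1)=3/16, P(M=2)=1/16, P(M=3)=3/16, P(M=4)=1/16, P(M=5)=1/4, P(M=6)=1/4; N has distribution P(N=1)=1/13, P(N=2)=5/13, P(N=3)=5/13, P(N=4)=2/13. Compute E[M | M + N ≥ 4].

262/63

P(M + N ≥ 4) = 189/208.
Summing M·P(x,y) over outcomes with M + N ≥ 4 gives 393/104.
E[M | M + N ≥ 4] = (393/104) / (189/208) = 262/63.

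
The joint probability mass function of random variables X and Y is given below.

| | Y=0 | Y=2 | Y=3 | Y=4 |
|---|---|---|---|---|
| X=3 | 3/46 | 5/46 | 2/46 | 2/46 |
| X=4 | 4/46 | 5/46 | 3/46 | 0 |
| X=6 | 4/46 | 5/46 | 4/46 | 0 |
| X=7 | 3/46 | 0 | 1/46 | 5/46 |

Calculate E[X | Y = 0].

P(Y = 0) = 7/23.
Σ X·P over the event = 3·(3/46) + 4·(4/46) + 6·(4/46) + 7·(3/46) = 35/23.
E[X | Y = 0] = (35/23) / (7/23) = 5.

5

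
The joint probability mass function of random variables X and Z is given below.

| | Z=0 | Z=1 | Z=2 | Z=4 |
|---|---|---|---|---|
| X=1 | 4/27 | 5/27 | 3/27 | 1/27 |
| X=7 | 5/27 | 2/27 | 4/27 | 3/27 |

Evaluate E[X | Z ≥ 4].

11/2

P(Z ≥ 4) = 4/27.
Σ X·P over the event = 1·(1/27) + 7·(3/27) = 22/27.
E[X | Z ≥ 4] = (22/27) / (4/27) = 11/2.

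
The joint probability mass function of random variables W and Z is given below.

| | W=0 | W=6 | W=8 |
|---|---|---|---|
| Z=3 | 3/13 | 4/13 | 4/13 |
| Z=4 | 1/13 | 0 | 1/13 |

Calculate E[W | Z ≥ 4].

4

P(Z ≥ 4) = 2/13.
Σ W·P over the event = 0·(1/13) + 8·(1/13) = 8/13.
E[W | Z ≥ 4] = (8/13) / (2/13) = 4.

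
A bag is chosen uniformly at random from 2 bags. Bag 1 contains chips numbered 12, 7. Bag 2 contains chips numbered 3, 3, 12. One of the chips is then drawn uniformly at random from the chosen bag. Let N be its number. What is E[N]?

31/4

E[N | bag 1] = (12+7)/2 = 19/2.
E[N | bag 2] = (3+3+12)/3 = 6.
E[N] = (1/2)·(19/2) + (1/2)·(6) = 31/4.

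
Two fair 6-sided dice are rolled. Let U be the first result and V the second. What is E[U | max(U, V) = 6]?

P(max(U, V) = 6) = 11/36.
Summing U·P(x,y) over outcomes with max(U, V) = 6 gives 17/12.
E[U | max(U, V) = 6] = (17/12) / (11/36) = 51/11.

51/11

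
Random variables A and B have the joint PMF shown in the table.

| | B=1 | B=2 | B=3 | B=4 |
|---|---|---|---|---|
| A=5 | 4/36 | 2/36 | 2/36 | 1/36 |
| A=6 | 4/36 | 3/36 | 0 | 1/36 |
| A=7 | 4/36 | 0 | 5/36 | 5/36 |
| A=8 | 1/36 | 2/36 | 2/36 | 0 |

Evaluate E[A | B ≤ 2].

31/5

P(B ≤ 2) = 5/9.
Summing A·P(A=x,B=y) over the conditioning event gives 31/9.
E[A | B ≤ 2] = (31/9) / (5/9) = 31/5.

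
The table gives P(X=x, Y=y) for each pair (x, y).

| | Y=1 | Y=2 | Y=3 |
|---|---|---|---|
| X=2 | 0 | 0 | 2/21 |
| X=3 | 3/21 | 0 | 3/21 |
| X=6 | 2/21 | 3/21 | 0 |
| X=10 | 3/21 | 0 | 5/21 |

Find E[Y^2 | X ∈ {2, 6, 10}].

P(X ∈ {2, 6, 10}) = 5/7.
Σ Y^2·P over the event = 9·(2/21) + 1·(2/21) + 4·(3/21) + 1·(3/21) + 9·(5/21) = 80/21.
E[Y^2 | X ∈ {2, 6, 10}] = (80/21) / (5/7) = 16/3.

16/3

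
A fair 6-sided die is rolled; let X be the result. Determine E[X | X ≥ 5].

Given X ≥ 5, X is equally likely to be any of {5, 6}.
E[X | X ≥ 5] = (5 + 6) / 2 = 11/2.

11/2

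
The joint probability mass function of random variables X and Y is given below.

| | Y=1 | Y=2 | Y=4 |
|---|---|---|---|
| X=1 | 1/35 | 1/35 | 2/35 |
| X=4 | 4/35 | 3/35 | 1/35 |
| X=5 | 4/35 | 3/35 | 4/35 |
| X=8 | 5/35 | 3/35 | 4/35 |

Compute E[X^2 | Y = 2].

P(Y = 2) = 2/7.
Summing X^2·P(X=x,Y=y) over the conditioning event gives 316/35.
E[X^2 | Y = 2] = (316/35) / (2/7) = 158/5.

158/5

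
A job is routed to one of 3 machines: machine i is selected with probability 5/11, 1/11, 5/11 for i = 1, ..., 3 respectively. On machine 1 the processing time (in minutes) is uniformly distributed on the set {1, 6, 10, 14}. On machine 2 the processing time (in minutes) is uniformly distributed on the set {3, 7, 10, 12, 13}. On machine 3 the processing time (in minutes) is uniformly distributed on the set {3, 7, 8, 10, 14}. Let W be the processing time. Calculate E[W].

359/44

E[W | machine 1] = (1+6+10+14)/4 = 31/4.
E[W | machine 2] = (3+7+10+12+13)/5 = 9.
E[W | machine 3] = (3+7+8+10+14)/5 = 42/5.
E[W] = (5/11)·(31/4) + (1/11)·(9) + (5/11)·(42/5) = 359/44.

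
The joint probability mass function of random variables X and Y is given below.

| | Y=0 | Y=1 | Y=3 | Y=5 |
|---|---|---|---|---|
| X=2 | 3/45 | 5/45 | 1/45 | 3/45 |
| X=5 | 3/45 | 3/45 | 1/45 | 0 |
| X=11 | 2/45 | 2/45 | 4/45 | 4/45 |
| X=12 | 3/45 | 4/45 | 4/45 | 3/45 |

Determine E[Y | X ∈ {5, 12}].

37/21

P(X ∈ {5, 12}) = 7/15.
Σ Y·P over the event = 0·(3/45) + 1·(3/45) + 3·(1/45) + 0·(3/45) + 1·(4/45) + 3·(4/45) + 5·(3/45) = 37/45.
E[Y | X ∈ {5, 12}] = (37/45) / (7/15) = 37/21.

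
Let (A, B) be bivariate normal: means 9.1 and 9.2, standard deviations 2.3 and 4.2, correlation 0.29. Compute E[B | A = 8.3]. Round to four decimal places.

8.7763

E[B | A=x] = μ_B + ρ(σ_B/σ_A)(x − μ_A) for jointly normal variables.
E[B | A=8.3] = 9.2 + (0.29)·(4.2/2.3)·(8.3 − (9.1)) = 9.2 + (0.52957)·(-0.8) = 8.7763.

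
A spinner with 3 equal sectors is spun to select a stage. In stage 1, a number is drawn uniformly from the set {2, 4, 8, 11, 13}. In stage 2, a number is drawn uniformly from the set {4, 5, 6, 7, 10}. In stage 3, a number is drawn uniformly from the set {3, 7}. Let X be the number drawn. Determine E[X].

19/3

E[X | stage 1] = (2+4+8+11+13)/5 = 38/5.
E[X | stage 2] = (4+5+6+7+10)/5 = 32/5.
E[X | stage 3] = (3+7)/2 = 5.
By the law of total expectation,
E[X] = (1/3)·(38/5) + (1/3)·(32/5) + (1/3)·(5) = 19/3.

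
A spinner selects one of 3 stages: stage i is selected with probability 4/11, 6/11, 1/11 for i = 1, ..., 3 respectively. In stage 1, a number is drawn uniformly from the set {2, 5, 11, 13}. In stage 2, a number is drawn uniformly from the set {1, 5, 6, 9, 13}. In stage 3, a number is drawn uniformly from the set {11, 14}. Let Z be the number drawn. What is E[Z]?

843/110

E[Z | stage 1] = (2+5+11+13)/4 = 31/4.
E[Z | stage 2] = (1+5+6+9+13)/5 = 34/5.
E[Z | stage 3] = (11+14)/2 = 25/2.
By the law of total expectation,
E[Z] = (4/11)·(31/4) + (6/11)·(34/5) + (1/11)·(25/2) = 843/110.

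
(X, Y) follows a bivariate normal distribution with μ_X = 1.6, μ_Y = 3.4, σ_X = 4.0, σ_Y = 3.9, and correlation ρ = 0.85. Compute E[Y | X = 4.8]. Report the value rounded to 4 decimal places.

E[Y | X=x] = μ_Y + ρ(σ_Y/σ_X)(x − μ_X) for jointly normal variables.
E[Y | X=4.8] = 3.4 + (0.85)·(3.9/4.0)·(4.8 − (1.6)) = 3.4 + (0.82875)·(3.2) = 6.0520.

6.0520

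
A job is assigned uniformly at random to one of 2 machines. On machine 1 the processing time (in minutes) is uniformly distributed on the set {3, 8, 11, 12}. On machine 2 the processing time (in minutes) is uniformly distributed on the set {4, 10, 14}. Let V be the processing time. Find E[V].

E[V | machine 1] = (3+8+11+12)/4 = 17/2.
E[V | machine 2] = (4+10+14)/3 = 28/3.
E[V] = (1/2)·(17/2) + (1/2)·(28/3) = 107/12.

107/12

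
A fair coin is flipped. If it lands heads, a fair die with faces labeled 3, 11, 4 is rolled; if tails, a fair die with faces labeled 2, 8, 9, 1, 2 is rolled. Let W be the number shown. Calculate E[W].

E[W | heads] = (3+11+4)/3 = 6.
E[W | tails] = (2+8+9+1+2)/5 = 22/5.
E[W] = (1/2)·(6) + (1/2)·(22/5) = 26/5.

26/5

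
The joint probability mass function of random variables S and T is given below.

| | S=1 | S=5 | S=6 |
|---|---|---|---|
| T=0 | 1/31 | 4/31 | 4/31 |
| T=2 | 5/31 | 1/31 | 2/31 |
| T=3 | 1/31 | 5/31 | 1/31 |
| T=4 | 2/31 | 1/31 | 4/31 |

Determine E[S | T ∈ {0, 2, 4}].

49/12

P(T ∈ {0, 2, 4}) = 24/31.
Summing S·P(S=x,T=y) over the conditioning event gives 98/31.
E[S | T ∈ {0, 2, 4}] = (98/31) / (24/31) = 49/12.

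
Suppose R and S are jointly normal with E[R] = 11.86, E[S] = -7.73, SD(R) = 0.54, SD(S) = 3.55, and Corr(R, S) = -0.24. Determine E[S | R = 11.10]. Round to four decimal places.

For a bivariate normal, E[S | R=x] = μ_S + ρ·(σ_S/σ_R)·(x − μ_R).
E[S | R=11.10] = -7.73 + (-0.24)·(3.55/0.54)·(11.10 − (11.86)) = -7.73 + (-1.5778)·(-0.76) = -6.5309.

-6.5309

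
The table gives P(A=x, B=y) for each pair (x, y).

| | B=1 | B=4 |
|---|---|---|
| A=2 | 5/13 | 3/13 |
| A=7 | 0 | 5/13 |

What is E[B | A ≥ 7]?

4

P(A ≥ 7) = 5/13.
Σ B·P over the event = 4·(5/13) = 20/13.
E[B | A ≥ 7] = (20/13) / (5/13) = 4.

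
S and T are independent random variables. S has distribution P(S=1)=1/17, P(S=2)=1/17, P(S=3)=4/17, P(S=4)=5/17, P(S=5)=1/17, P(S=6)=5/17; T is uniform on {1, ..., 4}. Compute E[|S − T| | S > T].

41/16

P(S > T) = 12/17.
Summing |S−T|·P(x,y) over outcomes with S > T gives 123/68.
E[|S − T| | S > T] = (123/68) / (12/17) = 41/16.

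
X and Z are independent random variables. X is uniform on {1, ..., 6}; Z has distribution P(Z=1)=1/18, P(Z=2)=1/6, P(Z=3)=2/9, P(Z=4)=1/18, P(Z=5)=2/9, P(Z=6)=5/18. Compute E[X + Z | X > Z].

P(X > Z) = 35/108.
Summing (X+Z)·P(x,y) over outcomes with X > Z gives 131/54.
E[X + Z | X > Z] = (131/54) / (35/108) = 262/35.

262/35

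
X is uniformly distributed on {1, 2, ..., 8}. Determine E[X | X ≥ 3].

Given X ≥ 3, X is equally likely to be any of {3, 4, 5, 6, 7, 8}.
E[X | X ≥ 3] = (3 + 4 + 5 + 6 + 7 + 8) / 6 = 11/2.

11/2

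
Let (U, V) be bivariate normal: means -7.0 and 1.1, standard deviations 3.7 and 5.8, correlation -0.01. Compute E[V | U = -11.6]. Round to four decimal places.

For a bivariate normal, E[V | U=x] = μ_V + ρ·(σ_V/σ_U)·(x − μ_U).
E[V | U=-11.6] = 1.1 + (-0.01)·(5.8/3.7)·(-11.6 − (-7.0)) = 1.1 + (-0.015676)·(-4.6) = 1.1721.

1.1721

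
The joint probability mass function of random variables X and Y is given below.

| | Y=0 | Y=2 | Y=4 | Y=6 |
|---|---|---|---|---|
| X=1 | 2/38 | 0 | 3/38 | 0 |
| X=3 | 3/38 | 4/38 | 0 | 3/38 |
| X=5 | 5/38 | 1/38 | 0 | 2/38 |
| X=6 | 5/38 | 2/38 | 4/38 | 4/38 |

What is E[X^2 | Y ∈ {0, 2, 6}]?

688/31

P(Y ∈ {0, 2, 6}) = 31/38.
Summing X^2·P(X=x,Y=y) over the conditioning event gives 344/19.
E[X^2 | Y ∈ {0, 2, 6}] = (344/19) / (31/38) = 688/31.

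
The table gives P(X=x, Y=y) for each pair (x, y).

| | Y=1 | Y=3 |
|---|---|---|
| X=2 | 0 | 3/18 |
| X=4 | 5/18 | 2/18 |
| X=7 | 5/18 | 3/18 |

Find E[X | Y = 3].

P(Y = 3) = 4/9.
Σ X·P over the event = 2·(3/18) + 4·(2/18) + 7·(3/18) = 35/18.
E[X | Y = 3] = (35/18) / (4/9) = 35/8.

35/8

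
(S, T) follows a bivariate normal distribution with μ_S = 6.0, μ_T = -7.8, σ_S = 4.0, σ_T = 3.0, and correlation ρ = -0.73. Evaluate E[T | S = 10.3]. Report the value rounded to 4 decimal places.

-10.1543

E[T | S=x] = μ_T + ρ(σ_T/σ_S)(x − μ_S) for jointly normal variables.
E[T | S=10.3] = -7.8 + (-0.73)·(3.0/4.0)·(10.3 − (6.0)) = -7.8 + (-0.5475)·(4.3) = -10.1543.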